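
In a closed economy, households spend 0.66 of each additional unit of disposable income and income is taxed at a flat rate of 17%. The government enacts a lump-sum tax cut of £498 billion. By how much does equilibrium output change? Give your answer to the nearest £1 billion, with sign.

+£727 billion

A lump-sum tax change of −£498 billion shifts disposable income by +£498 billion; first-round consumption changes by −c × ΔT = −0.66 × (−£498 billion) = +£328.68 billion.
Expenditure multiplier = 1/(1 − c(1−t)) = 1/(1 − 0.66×0.83) = 1/0.4522 ≈ 2.211.
The tax multiplier is −c × k ≈ −1.46, so ΔY = k × (−c·ΔT) = (+£328.68 billion) / 0.4522 ≈ +£727 billion.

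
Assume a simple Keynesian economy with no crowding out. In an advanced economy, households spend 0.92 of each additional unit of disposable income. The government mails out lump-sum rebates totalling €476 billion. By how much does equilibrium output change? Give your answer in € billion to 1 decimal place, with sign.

A lump-sum tax change of −€476 billion shifts disposable income by +€476 billion; first-round consumption changes by −c × ΔT = −0.92 × (−€476 billion) = +€437.92 billion.
Expenditure multiplier = 1/(1 − MPC) = 1/(1 − 0.92) = 1/0.08 = 12.5.
The tax multiplier is −c × k = −11.5, so ΔY = k × (−c·ΔT) = (+€437.92 billion) / 0.08 = +€5,474 billion.

+€5,474.0 billion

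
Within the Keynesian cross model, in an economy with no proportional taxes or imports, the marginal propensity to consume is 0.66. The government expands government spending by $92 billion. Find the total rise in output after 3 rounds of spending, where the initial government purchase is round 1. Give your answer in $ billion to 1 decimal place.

Round 1 adds ΔG = $92 billion; each later round is MPC = 0.66 times the previous.
After 3 rounds: 92 + 60.72 + 40.0752 = ΔG·(1 − c^3)/(1 − c) = 92 × (1 − 0.287496)/0.34 ≈ $192.8 billion.

$192.8 billion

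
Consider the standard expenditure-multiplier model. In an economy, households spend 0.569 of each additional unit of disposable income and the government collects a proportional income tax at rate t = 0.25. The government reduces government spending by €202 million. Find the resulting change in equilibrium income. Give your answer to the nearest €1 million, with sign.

Expenditure multiplier = 1/(1 − c(1−t)) = 1/(1 − 0.569×0.75) = 1/0.57325 ≈ 1.744.
ΔY = k × ΔG = (−€202 million) / 0.57325 ≈ −€352 million.

−€352 million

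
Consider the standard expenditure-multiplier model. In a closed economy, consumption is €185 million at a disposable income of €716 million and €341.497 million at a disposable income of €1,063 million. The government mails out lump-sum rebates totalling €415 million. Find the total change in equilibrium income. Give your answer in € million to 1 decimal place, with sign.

+€340.9 million

MPC = ΔC/ΔYd = (341.497 − 185)/(1,063 − 716) = 156.497/347 = 0.451.
A lump-sum tax change of −€415 million shifts disposable income by +€415 million; first-round consumption changes by −c × ΔT = −0.451 × (−€415 million) = +€187.165 million.
Expenditure multiplier = 1/(1 − MPC) = 1/(1 − 0.451) = 1/0.549 ≈ 1.821.
The tax multiplier is −c × k ≈ −0.821, so ΔY = k × (−c·ΔT) = (+€187.165 million) / 0.549 ≈ +€340.9 million.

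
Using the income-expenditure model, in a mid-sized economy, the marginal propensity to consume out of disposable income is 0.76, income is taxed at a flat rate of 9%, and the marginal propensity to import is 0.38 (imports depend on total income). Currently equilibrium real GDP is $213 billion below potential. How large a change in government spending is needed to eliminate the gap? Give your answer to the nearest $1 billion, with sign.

+$147 billion

Spending multiplier = 1/(1 − c(1−t) + m) = 1/(1 − 0.76×0.91 + 0.38) = 1/0.6884 ≈ 1.453.
Need ΔY = +$213 billion, so ΔG = ΔY/k = (+$213 billion) × 0.6884 ≈ +$147 billion.
The government should increase government spending by $147 billion.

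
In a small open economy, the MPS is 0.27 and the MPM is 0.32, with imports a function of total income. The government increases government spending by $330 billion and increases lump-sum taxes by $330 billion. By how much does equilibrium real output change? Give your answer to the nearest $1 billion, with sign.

+$151 billion

MPC = 1 − MPS = 1 − 0.27 = 0.73.
Expenditure multiplier = 1/(1 − c + m) = 1/(1 − 0.73 + 0.32) = 1/0.59 ≈ 1.695.
ΔG contributes k·ΔG = (+$330 billion) / 0.59 ≈ +$559.3 billion.
ΔT of +$330 billion changes first-round spending by −c·ΔT = −$240.9 billion, contributing k·(−c·ΔT) = (−$240.9 billion) / 0.59 ≈ −$408.3 billion.
Net ΔY = k(ΔG − c·ΔT) = (+$89.1 billion) / 0.59 ≈ +$151 billion.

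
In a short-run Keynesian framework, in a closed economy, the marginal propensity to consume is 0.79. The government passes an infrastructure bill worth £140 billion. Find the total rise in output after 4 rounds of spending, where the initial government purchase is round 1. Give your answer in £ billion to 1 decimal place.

£407.0 billion

Round 1 adds ΔG = £140 billion; each later round is MPC = 0.79 times the previous.
After 4 rounds: 140 + 110.6 + 87.374 + 69.02546 = ΔG·(1 − c^4)/(1 − c) = 140 × (1 − 0.38950081)/0.21 ≈ £407 billion.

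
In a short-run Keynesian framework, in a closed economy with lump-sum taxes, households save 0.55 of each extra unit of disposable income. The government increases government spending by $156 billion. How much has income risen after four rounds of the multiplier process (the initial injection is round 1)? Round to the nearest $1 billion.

$272 billion

MPC = 1 − MPS = 1 − 0.55 = 0.45.
Round 1 adds ΔG = $156 billion; each later round is MPC = 0.45 times the previous.
After 4 rounds: 156 + 70.2 + 31.59 + 14.2155 = ΔG·(1 − c^4)/(1 − c) = 156 × (1 − 0.04100625)/0.55 ≈ $272 billion.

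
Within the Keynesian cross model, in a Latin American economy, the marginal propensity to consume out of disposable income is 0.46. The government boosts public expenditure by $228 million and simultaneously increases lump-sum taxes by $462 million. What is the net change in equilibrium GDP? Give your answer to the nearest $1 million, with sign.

+$29 million

Expenditure multiplier = 1/(1 − MPC) = 1/(1 − 0.46) = 1/0.54 ≈ 1.852.
ΔG contributes k·ΔG = (+$228 million) / 0.54 ≈ +$422.2 million.
ΔT of +$462 million changes first-round spending by −c·ΔT = −$212.52 million, contributing k·(−c·ΔT) = (−$212.52 million) / 0.54 ≈ −$393.6 million.
Net ΔY = k(ΔG − c·ΔT) = (+$15.48 million) / 0.54 ≈ +$29 million.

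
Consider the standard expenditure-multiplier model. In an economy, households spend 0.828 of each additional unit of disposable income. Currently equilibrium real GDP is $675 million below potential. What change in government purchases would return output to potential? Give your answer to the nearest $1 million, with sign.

+$116 million

Spending multiplier = 1/(1 − MPC) = 1/(1 − 0.828) = 1/0.172 ≈ 5.814.
Need ΔY = +$675 million, so ΔG = ΔY/k = (+$675 million) × 0.172 ≈ +$116 million.
The government should increase government purchases by $116 million.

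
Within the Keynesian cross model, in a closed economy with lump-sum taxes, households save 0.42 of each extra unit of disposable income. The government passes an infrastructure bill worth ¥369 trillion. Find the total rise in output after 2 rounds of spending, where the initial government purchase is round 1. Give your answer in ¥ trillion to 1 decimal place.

MPC = 1 − MPS = 1 − 0.42 = 0.58.
Round 1 adds ΔG = ¥369 trillion; each later round is MPC = 0.58 times the previous.
After 2 rounds: 369 + 214.02 = ΔG·(1 − c^2)/(1 − c) = 369 × (1 − 0.3364)/0.42 ≈ ¥583 trillion.

¥583.0 trillion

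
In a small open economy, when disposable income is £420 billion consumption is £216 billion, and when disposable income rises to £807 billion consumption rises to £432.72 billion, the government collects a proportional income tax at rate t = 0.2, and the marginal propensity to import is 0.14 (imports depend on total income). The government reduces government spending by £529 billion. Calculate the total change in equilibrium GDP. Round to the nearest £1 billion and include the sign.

−£764 billion

MPC = ΔC/ΔYd = (432.72 − 216)/(807 − 420) = 216.72/387 = 0.56.
Spending multiplier = 1/(1 − c(1−t) + m) = 1/(1 − 0.56×0.8 + 0.14) = 1/0.692 ≈ 1.445.
ΔY = k × ΔG = (−£529 billion) / 0.692 ≈ −£764 billion.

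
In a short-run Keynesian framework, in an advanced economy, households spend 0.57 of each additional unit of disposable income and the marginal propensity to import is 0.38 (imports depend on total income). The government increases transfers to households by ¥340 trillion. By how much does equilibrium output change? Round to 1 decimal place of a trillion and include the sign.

+¥239.3 trillion

The transfer change shifts disposable income by +¥340 trillion, so first-round consumption changes by c·ΔTR = 0.57 × (+¥340 trillion) = +¥193.8 trillion.
Expenditure multiplier = 1/(1 − c + m) = 1/(1 − 0.57 + 0.38) = 1/0.81 ≈ 1.235.
The transfer multiplier is c × k ≈ 0.704, so ΔY = k × (c·ΔTR) = (+¥193.8 trillion) / 0.81 ≈ +¥239.3 trillion.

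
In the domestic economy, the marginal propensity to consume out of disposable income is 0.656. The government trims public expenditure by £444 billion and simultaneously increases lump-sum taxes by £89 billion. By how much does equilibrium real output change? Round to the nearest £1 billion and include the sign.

−£1,460 billion

Expenditure multiplier = 1/(1 − MPC) = 1/(1 − 0.656) = 1/0.344 ≈ 2.907.
ΔG contributes k·ΔG = (−£444 billion) / 0.344 ≈ −£1,290.7 billion.
ΔT of +£89 billion changes first-round spending by −c·ΔT = −£58.384 billion, contributing k·(−c·ΔT) = (−£58.384 billion) / 0.344 ≈ −£169.7 billion.
Net ΔY = k(ΔG − c·ΔT) = (−£502.384 billion) / 0.344 ≈ −£1,460 billion.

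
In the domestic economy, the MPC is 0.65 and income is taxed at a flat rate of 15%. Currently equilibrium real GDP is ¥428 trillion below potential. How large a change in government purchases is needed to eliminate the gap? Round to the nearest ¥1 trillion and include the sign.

Spending multiplier = 1/(1 − c(1−t)) = 1/(1 − 0.65×0.85) = 1/0.4475 ≈ 2.235.
Need ΔY = +¥428 trillion, so ΔG = ΔY/k = (+¥428 trillion) × 0.4475 ≈ +¥192 trillion.
The government should increase government purchases by ¥192 trillion.

+¥192 trillion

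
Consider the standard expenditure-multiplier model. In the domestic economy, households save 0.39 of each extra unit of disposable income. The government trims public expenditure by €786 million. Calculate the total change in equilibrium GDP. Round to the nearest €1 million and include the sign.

−€2,015 million

MPC = 1 − MPS = 1 − 0.39 = 0.61.
Expenditure multiplier = 1/(1 − MPC) = 1/(1 − 0.61) = 1/0.39 ≈ 2.564.
ΔY = k × ΔG = (−€786 million) / 0.39 ≈ −€2,015 million.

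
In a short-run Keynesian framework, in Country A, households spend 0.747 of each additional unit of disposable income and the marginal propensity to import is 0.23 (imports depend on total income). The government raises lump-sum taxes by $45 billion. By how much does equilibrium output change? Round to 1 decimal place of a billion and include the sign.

A lump-sum tax change of +$45 billion shifts disposable income by −$45 billion; first-round consumption changes by −c × ΔT = −0.747 × (+$45 billion) = −$33.615 billion.
Expenditure multiplier = 1/(1 − c + m) = 1/(1 − 0.747 + 0.23) = 1/0.483 ≈ 2.07.
The tax multiplier is −c × k ≈ −1.547, so ΔY = k × (−c·ΔT) = (−$33.615 billion) / 0.483 ≈ −$69.6 billion.

−$69.6 billion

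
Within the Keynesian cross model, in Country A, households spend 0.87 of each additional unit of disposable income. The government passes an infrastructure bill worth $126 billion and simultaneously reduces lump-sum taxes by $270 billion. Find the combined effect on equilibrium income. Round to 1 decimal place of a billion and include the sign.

+$2,776.2 billion

Expenditure multiplier = 1/(1 − MPC) = 1/(1 − 0.87) = 1/0.13 ≈ 7.692.
ΔG contributes k·ΔG = (+$126 billion) / 0.13 ≈ +$969.2 billion.
ΔT of −$270 billion changes first-round spending by −c·ΔT = +$234.9 billion, contributing k·(−c·ΔT) = (+$234.9 billion) / 0.13 ≈ +$1,806.9 billion.
Net ΔY = k(ΔG − c·ΔT) = (+$360.9 billion) / 0.13 ≈ +$2,776.2 billion.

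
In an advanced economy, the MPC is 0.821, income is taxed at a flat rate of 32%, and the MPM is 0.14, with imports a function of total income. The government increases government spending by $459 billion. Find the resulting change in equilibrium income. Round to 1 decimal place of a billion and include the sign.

+$789.0 billion

Spending multiplier = 1/(1 − c(1−t) + m) = 1/(1 − 0.821×0.68 + 0.14) = 1/0.58172 ≈ 1.719.
ΔY = k × ΔG = (+$459 billion) / 0.58172 ≈ +$789 billion.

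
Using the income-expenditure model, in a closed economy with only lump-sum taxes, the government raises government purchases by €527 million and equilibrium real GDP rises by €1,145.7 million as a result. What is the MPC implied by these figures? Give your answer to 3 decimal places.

Implied spending multiplier k = ΔY/ΔG = 1,145.7/527 ≈ 2.174.
Since k = 1/(1 − MPC), MPC = 1 − 1/k = 1 − ΔG/ΔY = 1 − 527/1,145.7 ≈ 0.540.

0.540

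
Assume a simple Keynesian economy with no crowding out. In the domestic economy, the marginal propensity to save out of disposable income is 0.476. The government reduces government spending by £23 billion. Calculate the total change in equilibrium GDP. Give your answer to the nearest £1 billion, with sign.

MPC = 1 − MPS = 1 − 0.476 = 0.524.
Spending multiplier = 1/(1 − MPC) = 1/(1 − 0.524) = 1/0.476 ≈ 2.101.
ΔY = k × ΔG = (−£23 billion) / 0.476 ≈ −£48 billion.

−£48 billion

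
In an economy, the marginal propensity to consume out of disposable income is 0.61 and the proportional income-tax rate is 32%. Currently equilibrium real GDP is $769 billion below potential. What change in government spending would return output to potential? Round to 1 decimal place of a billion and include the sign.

Spending multiplier = 1/(1 − c(1−t)) = 1/(1 − 0.61×0.68) = 1/0.5852 ≈ 1.709.
Need ΔY = +$769 billion, so ΔG = ΔY/k = (+$769 billion) × 0.5852 ≈ +$450 billion.
The government should increase government spending by $450 billion.

+$450.0 billion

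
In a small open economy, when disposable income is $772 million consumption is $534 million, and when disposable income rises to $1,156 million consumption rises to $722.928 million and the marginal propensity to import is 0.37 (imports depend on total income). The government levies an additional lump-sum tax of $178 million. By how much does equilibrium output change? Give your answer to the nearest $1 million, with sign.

−$100 million

MPC = ΔC/ΔYd = (722.928 − 534)/(1,156 − 772) = 188.928/384 = 0.492.
A lump-sum tax change of +$178 million shifts disposable income by −$178 million; first-round consumption changes by −c × ΔT = −0.492 × (+$178 million) = −$87.576 million.
Expenditure multiplier = 1/(1 − c + m) = 1/(1 − 0.492 + 0.37) = 1/0.878 ≈ 1.139.
The tax multiplier is −c × k ≈ −0.56, so ΔY = k × (−c·ΔT) = (−$87.576 million) / 0.878 ≈ −$100 million.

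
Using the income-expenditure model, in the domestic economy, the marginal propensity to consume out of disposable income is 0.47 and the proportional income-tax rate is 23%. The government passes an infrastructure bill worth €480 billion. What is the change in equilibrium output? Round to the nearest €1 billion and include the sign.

Expenditure multiplier = 1/(1 − c(1−t)) = 1/(1 − 0.47×0.77) = 1/0.6381 ≈ 1.567.
ΔY = k × ΔG = (+€480 billion) / 0.6381 ≈ +€752 billion.

+€752 billion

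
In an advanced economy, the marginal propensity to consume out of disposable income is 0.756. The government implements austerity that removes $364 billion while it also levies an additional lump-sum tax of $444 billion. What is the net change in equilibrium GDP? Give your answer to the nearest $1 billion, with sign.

Expenditure multiplier = 1/(1 − MPC) = 1/(1 − 0.756) = 1/0.244 ≈ 4.098.
ΔG contributes k·ΔG = (−$364 billion) / 0.244 ≈ −$1,491.8 billion.
ΔT of +$444 billion changes first-round spending by −c·ΔT = −$335.664 billion, contributing k·(−c·ΔT) = (−$335.664 billion) / 0.244 ≈ −$1,375.7 billion.
Net ΔY = k(ΔG − c·ΔT) = (−$699.664 billion) / 0.244 ≈ −$2,867 billion.

−$2,867 billion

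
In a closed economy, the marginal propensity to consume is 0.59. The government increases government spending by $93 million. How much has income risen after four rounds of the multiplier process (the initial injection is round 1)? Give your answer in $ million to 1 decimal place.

Round 1 adds ΔG = $93 million; each later round is MPC = 0.59 times the previous.
After 4 rounds: 93 + 54.87 + 32.3733 + 19.100247 = ΔG·(1 − c^4)/(1 − c) = 93 × (1 − 0.12117361)/0.41 ≈ $199.3 million.

$199.3 million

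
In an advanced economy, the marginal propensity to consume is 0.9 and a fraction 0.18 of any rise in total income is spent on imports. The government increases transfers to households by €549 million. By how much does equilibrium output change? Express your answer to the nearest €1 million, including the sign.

The transfer change shifts disposable income by +€549 million, so first-round consumption changes by c·ΔTR = 0.9 × (+€549 million) = +€494.1 million.
Expenditure multiplier = 1/(1 − c + m) = 1/(1 − 0.9 + 0.18) = 1/0.28 ≈ 3.571.
The transfer multiplier is c × k ≈ 3.214, so ΔY = k × (c·ΔTR) = (+€494.1 million) / 0.28 ≈ +€1,765 million.

+€1,765 million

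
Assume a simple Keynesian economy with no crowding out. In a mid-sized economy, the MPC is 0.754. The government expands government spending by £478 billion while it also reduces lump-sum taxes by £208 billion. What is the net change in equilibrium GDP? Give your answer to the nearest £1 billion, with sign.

+£2,581 billion

Expenditure multiplier = 1/(1 − MPC) = 1/(1 − 0.754) = 1/0.246 ≈ 4.065.
ΔG contributes k·ΔG = (+£478 billion) / 0.246 ≈ +£1,943.1 billion.
ΔT of −£208 billion changes first-round spending by −c·ΔT = +£156.832 billion, contributing k·(−c·ΔT) = (+£156.832 billion) / 0.246 ≈ +£637.5 billion.
Net ΔY = k(ΔG − c·ΔT) = (+£634.832 billion) / 0.246 ≈ +£2,581 billion.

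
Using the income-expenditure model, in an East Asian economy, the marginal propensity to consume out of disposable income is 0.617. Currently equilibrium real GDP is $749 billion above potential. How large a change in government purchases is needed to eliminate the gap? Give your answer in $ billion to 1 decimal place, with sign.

Spending multiplier = 1/(1 − MPC) = 1/(1 − 0.617) = 1/0.383 ≈ 2.611.
Need ΔY = −$749 billion, so ΔG = ΔY/k = (−$749 billion) × 0.383 ≈ −$286.9 billion.
The government should cut government purchases by $286.9 billion.

−$286.9 billion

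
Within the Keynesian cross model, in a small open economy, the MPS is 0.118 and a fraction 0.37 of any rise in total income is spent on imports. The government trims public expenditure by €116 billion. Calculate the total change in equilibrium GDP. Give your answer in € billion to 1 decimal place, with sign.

−€237.7 billion

MPC = 1 − MPS = 1 − 0.118 = 0.882.
Government-spending multiplier = 1/(1 − c + m) = 1/(1 − 0.882 + 0.37) = 1/0.488 ≈ 2.049.
ΔY = k × ΔG = (−€116 billion) / 0.488 ≈ −€237.7 billion.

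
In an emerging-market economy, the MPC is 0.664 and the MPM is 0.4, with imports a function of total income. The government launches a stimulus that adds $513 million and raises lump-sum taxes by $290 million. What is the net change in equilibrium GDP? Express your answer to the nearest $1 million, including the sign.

+$435 million

Expenditure multiplier = 1/(1 − c + m) = 1/(1 − 0.664 + 0.4) = 1/0.736 ≈ 1.359.
ΔG contributes k·ΔG = (+$513 million) / 0.736 ≈ +$697 million.
ΔT of +$290 million changes first-round spending by −c·ΔT = −$192.56 million, contributing k·(−c·ΔT) = (−$192.56 million) / 0.736 ≈ −$261.6 million.
Net ΔY = k(ΔG − c·ΔT) = (+$320.44 million) / 0.736 ≈ +$435 million.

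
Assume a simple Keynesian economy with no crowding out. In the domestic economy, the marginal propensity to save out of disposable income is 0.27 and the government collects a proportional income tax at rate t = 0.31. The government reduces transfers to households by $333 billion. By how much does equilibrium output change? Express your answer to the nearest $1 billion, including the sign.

MPC = 1 − MPS = 1 − 0.27 = 0.73.
The transfer change shifts disposable income by −$333 billion, so first-round consumption changes by c·ΔTR = 0.73 × (−$333 billion) = −$243.09 billion.
Expenditure multiplier = 1/(1 − c(1−t)) = 1/(1 − 0.73×0.69) = 1/0.4963 ≈ 2.015.
The transfer multiplier is c × k ≈ 1.471, so ΔY = k × (c·ΔTR) = (−$243.09 billion) / 0.4963 ≈ −$490 billion.

−$490 billion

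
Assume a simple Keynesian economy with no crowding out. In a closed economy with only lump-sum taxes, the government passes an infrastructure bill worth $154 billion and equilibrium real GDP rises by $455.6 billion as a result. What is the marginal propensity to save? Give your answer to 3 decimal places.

0.338

Implied spending multiplier k = ΔY/ΔG = 455.6/154 ≈ 2.9584.
Since k = 1/(1 − MPC), MPC = 1 − 1/k = 1 − ΔG/ΔY = 1 − 154/455.6 ≈ 0.662.
MPS = 1 − MPC = 0.338.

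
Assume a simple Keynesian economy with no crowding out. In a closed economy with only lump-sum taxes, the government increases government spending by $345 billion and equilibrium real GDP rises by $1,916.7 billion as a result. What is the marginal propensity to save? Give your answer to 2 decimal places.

0.18

Implied spending multiplier k = ΔY/ΔG = 1,916.7/345 ≈ 5.5557.
Since k = 1/(1 − MPC), MPC = 1 − 1/k = 1 − ΔG/ΔY = 1 − 345/1,916.7 ≈ 0.82.
MPS = 1 − MPC = 0.18.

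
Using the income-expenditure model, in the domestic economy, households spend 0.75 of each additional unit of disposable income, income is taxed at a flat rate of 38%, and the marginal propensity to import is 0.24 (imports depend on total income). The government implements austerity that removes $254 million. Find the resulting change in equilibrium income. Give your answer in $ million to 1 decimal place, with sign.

−$327.7 million

Spending multiplier = 1/(1 − c(1−t) + m) = 1/(1 − 0.75×0.62 + 0.24) = 1/0.775 ≈ 1.29.
ΔY = k × ΔG = (−$254 million) / 0.775 ≈ −$327.7 million.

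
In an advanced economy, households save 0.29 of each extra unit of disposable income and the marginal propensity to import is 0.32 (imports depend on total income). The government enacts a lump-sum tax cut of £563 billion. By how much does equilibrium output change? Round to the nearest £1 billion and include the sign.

+£655 billion

MPC = 1 − MPS = 1 − 0.29 = 0.71.
A lump-sum tax change of −£563 billion shifts disposable income by +£563 billion; first-round consumption changes by −c × ΔT = −0.71 × (−£563 billion) = +£399.73 billion.
Expenditure multiplier = 1/(1 − c + m) = 1/(1 − 0.71 + 0.32) = 1/0.61 ≈ 1.639.
The tax multiplier is −c × k ≈ −1.164, so ΔY = k × (−c·ΔT) = (+£399.73 billion) / 0.61 ≈ +£655 billion.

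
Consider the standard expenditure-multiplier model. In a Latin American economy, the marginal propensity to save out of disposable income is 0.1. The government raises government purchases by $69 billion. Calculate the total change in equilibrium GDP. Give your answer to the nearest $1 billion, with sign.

+$690 billion

MPC = 1 − MPS = 1 − 0.1 = 0.9.
Spending multiplier = 1/(1 − MPC) = 1/(1 − 0.9) = 1/0.1 = 10.
ΔY = k × ΔG = (+$69 billion) / 0.1 = +$690 billion.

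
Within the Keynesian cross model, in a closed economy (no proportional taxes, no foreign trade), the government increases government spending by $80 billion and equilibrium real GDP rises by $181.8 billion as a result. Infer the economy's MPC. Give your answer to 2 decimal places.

Implied spending multiplier k = ΔY/ΔG = 181.8/80 = 2.2725.
Since k = 1/(1 − MPC), MPC = 1 − 1/k = 1 − ΔG/ΔY = 1 − 80/181.8 ≈ 0.56.

0.56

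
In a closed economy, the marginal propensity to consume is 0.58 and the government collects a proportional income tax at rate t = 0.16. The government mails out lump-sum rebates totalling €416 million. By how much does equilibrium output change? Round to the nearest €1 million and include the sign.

+€471 million

A lump-sum tax change of −€416 million shifts disposable income by +€416 million; first-round consumption changes by −c × ΔT = −0.58 × (−€416 million) = +€241.28 million.
Expenditure multiplier = 1/(1 − c(1−t)) = 1/(1 − 0.58×0.84) = 1/0.5128 ≈ 1.95.
The tax multiplier is −c × k ≈ −1.131, so ΔY = k × (−c·ΔT) = (+€241.28 million) / 0.5128 ≈ +€471 million.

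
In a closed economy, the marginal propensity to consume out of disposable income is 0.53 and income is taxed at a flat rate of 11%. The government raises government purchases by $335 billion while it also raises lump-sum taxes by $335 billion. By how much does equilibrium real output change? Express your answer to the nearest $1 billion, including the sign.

Expenditure multiplier = 1/(1 − c(1−t)) = 1/(1 − 0.53×0.89) = 1/0.5283 ≈ 1.893.
ΔG contributes k·ΔG = (+$335 billion) / 0.5283 ≈ +$634.1 billion.
ΔT of +$335 billion changes first-round spending by −c·ΔT = −$177.55 billion, contributing k·(−c·ΔT) = (−$177.55 billion) / 0.5283 ≈ −$336.1 billion.
Net ΔY = k(ΔG − c·ΔT) = (+$157.45 billion) / 0.5283 ≈ +$298 billion.

+$298 billion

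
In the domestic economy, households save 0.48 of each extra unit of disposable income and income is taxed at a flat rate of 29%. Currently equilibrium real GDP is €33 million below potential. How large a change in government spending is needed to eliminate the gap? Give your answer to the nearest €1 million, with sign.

+€21 million

MPC = 1 − MPS = 1 − 0.48 = 0.52.
Spending multiplier = 1/(1 − c(1−t)) = 1/(1 − 0.52×0.71) = 1/0.6308 ≈ 1.585.
Need ΔY = +€33 million, so ΔG = ΔY/k = (+€33 million) × 0.6308 ≈ +€21 million.
The government should increase government spending by €21 million.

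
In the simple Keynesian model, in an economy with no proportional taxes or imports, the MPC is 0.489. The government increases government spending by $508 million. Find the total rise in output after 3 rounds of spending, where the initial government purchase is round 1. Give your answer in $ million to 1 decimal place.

Round 1 adds ΔG = $508 million; each later round is MPC = 0.489 times the previous.
After 3 rounds: 508 + 248.412 + 121.473468 = ΔG·(1 − c^3)/(1 − c) = 508 × (1 − 0.116930169)/0.511 ≈ $877.9 million.

$877.9 million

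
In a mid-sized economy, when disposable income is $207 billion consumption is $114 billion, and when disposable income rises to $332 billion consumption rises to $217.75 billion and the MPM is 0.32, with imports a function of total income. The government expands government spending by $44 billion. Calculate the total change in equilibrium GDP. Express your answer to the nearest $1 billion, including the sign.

MPC = ΔC/ΔYd = (217.75 − 114)/(332 − 207) = 103.75/125 = 0.83.
Government-spending multiplier = 1/(1 − c + m) = 1/(1 − 0.83 + 0.32) = 1/0.49 ≈ 2.041.
ΔY = k × ΔG = (+$44 billion) / 0.49 ≈ +$90 billion.

+$90 billion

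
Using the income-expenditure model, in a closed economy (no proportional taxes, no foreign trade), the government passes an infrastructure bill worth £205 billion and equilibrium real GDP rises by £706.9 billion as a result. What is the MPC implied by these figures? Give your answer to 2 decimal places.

Implied spending multiplier k = ΔY/ΔG = 706.9/205 ≈ 3.4483.
Since k = 1/(1 − MPC), MPC = 1 − 1/k = 1 − ΔG/ΔY = 1 − 205/706.9 ≈ 0.71.

0.71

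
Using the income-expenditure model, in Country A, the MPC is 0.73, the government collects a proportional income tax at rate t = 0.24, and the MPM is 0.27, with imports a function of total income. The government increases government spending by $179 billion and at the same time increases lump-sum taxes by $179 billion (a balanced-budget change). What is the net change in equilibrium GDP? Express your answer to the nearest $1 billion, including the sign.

+$68 billion

Expenditure multiplier = 1/(1 − c(1−t) + m) = 1/(1 − 0.73×0.76 + 0.27) = 1/0.7152 ≈ 1.398.
ΔG contributes k·ΔG = (+$179 billion) / 0.7152 ≈ +$250.3 billion.
ΔT of +$179 billion changes first-round spending by −c·ΔT = −$130.67 billion, contributing k·(−c·ΔT) = (−$130.67 billion) / 0.7152 ≈ −$182.7 billion.
Net ΔY = k(ΔG − c·ΔT) = (+$48.33 billion) / 0.7152 ≈ +$68 billion.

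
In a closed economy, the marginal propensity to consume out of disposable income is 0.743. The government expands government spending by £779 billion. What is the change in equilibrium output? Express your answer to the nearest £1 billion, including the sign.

Expenditure multiplier = 1/(1 − MPC) = 1/(1 − 0.743) = 1/0.257 ≈ 3.891.
ΔY = k × ΔG = (+£779 billion) / 0.257 ≈ +£3,031 billion.

+£3,031 billion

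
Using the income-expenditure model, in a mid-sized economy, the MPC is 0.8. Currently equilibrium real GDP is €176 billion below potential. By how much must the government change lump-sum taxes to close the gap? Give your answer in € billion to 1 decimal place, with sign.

Spending multiplier = 1/(1 − MPC) = 1/(1 − 0.8) = 1/0.2 = 5.
Tax multiplier = −c·k = −0.8/0.2 = −4. Need ΔY = +€176 billion, so ΔT = ΔY/(−c·k) = −(+€176 billion) × 0.2 / 0.8 = −€44 billion.
The government should cut lump-sum taxes by €44 billion.

−€44.0 billion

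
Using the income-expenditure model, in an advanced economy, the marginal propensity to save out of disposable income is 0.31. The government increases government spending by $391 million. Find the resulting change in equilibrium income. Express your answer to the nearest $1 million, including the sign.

MPC = 1 − MPS = 1 − 0.31 = 0.69.
Expenditure multiplier = 1/(1 − MPC) = 1/(1 − 0.69) = 1/0.31 ≈ 3.226.
ΔY = k × ΔG = (+$391 million) / 0.31 ≈ +$1,261 million.

+$1,261 million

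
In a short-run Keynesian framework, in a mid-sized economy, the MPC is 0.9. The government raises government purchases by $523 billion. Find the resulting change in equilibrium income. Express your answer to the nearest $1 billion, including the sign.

+$5,230 billion

Government-spending multiplier = 1/(1 − MPC) = 1/(1 − 0.9) = 1/0.1 = 10.
ΔY = k × ΔG = (+$523 billion) / 0.1 = +$5,230 billion.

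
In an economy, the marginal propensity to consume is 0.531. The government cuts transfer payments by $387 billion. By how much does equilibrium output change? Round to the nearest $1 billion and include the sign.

−$438 billion

The transfer change shifts disposable income by −$387 billion, so first-round consumption changes by c·ΔTR = 0.531 × (−$387 billion) = −$205.497 billion.
Expenditure multiplier = 1/(1 − MPC) = 1/(1 − 0.531) = 1/0.469 ≈ 2.132.
The transfer multiplier is c × k ≈ 1.132, so ΔY = k × (c·ΔTR) = (−$205.497 billion) / 0.469 ≈ −$438 billion.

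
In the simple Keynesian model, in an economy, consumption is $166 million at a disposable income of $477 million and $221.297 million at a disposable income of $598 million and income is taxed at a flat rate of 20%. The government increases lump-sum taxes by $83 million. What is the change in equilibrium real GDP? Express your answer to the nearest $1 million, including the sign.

−$60 million

MPC = ΔC/ΔYd = (221.297 − 166)/(598 − 477) = 55.297/121 = 0.457.
A lump-sum tax change of +$83 million shifts disposable income by −$83 million; first-round consumption changes by −c × ΔT = −0.457 × (+$83 million) = −$37.931 million.
Expenditure multiplier = 1/(1 − c(1−t)) = 1/(1 − 0.457×0.8) = 1/0.6344 ≈ 1.576.
The tax multiplier is −c × k ≈ −0.72, so ΔY = k × (−c·ΔT) = (−$37.931 million) / 0.6344 ≈ −$60 million.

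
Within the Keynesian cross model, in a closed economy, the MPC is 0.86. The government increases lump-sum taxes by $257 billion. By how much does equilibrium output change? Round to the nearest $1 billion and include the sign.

−$1,579 billion

A lump-sum tax change of +$257 billion shifts disposable income by −$257 billion; first-round consumption changes by −c × ΔT = −0.86 × (+$257 billion) = −$221.02 billion.
Expenditure multiplier = 1/(1 − MPC) = 1/(1 − 0.86) = 1/0.14 ≈ 7.143.
The tax multiplier is −c × k ≈ −6.143, so ΔY = k × (−c·ΔT) = (−$221.02 billion) / 0.14 ≈ −$1,579 billion.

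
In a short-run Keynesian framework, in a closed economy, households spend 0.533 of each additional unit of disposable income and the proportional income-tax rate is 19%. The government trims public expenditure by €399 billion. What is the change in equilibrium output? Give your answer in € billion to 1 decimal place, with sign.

−€702.1 billion

Expenditure multiplier = 1/(1 − c(1−t)) = 1/(1 − 0.533×0.81) = 1/0.56827 ≈ 1.76.
ΔY = k × ΔG = (−€399 billion) / 0.56827 ≈ −€702.1 billion.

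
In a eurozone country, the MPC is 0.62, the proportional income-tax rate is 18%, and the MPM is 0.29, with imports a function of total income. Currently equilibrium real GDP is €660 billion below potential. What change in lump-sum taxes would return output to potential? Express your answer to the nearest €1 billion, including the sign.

Spending multiplier = 1/(1 − c(1−t) + m) = 1/(1 − 0.62×0.82 + 0.29) = 1/0.7816 ≈ 1.279.
Tax multiplier = −c·k = −0.62/0.7816 ≈ −0.793. Need ΔY = +€660 billion, so ΔT = ΔY/(−c·k) = −(+€660 billion) × 0.7816 / 0.62 ≈ −€832 billion.
The government should cut lump-sum taxes by €832 billion.

−€832 billion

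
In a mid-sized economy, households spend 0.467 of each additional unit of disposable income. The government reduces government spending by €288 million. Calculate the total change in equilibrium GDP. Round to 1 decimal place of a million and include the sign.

−€540.3 million

Expenditure multiplier = 1/(1 − MPC) = 1/(1 − 0.467) = 1/0.533 ≈ 1.876.
ΔY = k × ΔG = (−€288 million) / 0.533 ≈ −€540.3 million.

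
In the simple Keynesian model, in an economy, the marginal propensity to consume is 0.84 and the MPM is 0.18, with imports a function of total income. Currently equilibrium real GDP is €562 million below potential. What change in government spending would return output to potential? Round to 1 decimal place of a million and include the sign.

+€191.1 million

Spending multiplier = 1/(1 − c + m) = 1/(1 − 0.84 + 0.18) = 1/0.34 ≈ 2.941.
Need ΔY = +€562 million, so ΔG = ΔY/k = (+€562 million) × 0.34 ≈ +€191.1 million.
The government should increase government spending by €191.1 million.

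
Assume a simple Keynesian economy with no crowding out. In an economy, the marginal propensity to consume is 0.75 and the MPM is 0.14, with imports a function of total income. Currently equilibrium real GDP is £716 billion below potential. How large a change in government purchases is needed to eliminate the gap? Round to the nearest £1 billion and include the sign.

Spending multiplier = 1/(1 − c + m) = 1/(1 − 0.75 + 0.14) = 1/0.39 ≈ 2.564.
Need ΔY = +£716 billion, so ΔG = ΔY/k = (+£716 billion) × 0.39 ≈ +£279 billion.
The government should increase government purchases by £279 billion.

+£279 billion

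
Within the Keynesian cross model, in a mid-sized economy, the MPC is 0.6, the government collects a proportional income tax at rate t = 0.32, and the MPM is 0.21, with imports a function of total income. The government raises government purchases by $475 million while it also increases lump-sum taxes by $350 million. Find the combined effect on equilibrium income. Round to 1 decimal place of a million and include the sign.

Expenditure multiplier = 1/(1 − c(1−t) + m) = 1/(1 − 0.6×0.68 + 0.21) = 1/0.802 ≈ 1.247.
ΔG contributes k·ΔG = (+$475 million) / 0.802 ≈ +$592.3 million.
ΔT of +$350 million changes first-round spending by −c·ΔT = −$210 million, contributing k·(−c·ΔT) = (−$210 million) / 0.802 ≈ −$261.8 million.
Net ΔY = k(ΔG − c·ΔT) = (+$265 million) / 0.802 ≈ +$330.4 million.

+$330.4 million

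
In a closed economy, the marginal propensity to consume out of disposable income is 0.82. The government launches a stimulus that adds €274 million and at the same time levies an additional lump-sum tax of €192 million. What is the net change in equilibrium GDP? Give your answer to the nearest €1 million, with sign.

Expenditure multiplier = 1/(1 − MPC) = 1/(1 − 0.82) = 1/0.18 ≈ 5.556.
ΔG contributes k·ΔG = (+€274 million) / 0.18 ≈ +€1,522.2 million.
ΔT of +€192 million changes first-round spending by −c·ΔT = −€157.44 million, contributing k·(−c·ΔT) = (−€157.44 million) / 0.18 ≈ −€874.7 million.
Net ΔY = k(ΔG − c·ΔT) = (+€116.56 million) / 0.18 ≈ +€648 million.

+€648 million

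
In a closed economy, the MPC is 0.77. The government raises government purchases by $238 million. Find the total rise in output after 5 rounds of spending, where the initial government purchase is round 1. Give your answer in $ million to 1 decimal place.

$754.7 million

Round 1 adds ΔG = $238 million; each later round is MPC = 0.77 times the previous.
After 5 rounds: 238 + 183.26 + 141.1102 + 108.654854 + 83.66423758 = ΔG·(1 − c^5)/(1 − c) = 238 × (1 − 0.2706784157)/0.23 ≈ $754.7 million.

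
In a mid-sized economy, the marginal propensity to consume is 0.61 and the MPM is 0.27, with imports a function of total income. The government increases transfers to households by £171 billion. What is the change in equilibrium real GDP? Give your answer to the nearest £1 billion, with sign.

+£158 billion

The transfer change shifts disposable income by +£171 billion, so first-round consumption changes by c·ΔTR = 0.61 × (+£171 billion) = +£104.31 billion.
Expenditure multiplier = 1/(1 − c + m) = 1/(1 − 0.61 + 0.27) = 1/0.66 ≈ 1.515.
The transfer multiplier is c × k ≈ 0.924, so ΔY = k × (c·ΔTR) = (+£104.31 billion) / 0.66 ≈ +£158 billion.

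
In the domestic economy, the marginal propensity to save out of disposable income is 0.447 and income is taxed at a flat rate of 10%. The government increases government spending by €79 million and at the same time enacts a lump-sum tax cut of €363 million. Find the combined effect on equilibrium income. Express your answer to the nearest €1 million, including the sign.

MPC = 1 − MPS = 1 − 0.447 = 0.553.
Expenditure multiplier = 1/(1 − c(1−t)) = 1/(1 − 0.553×0.9) = 1/0.5023 ≈ 1.991.
ΔG contributes k·ΔG = (+€79 million) / 0.5023 ≈ +€157.3 million.
ΔT of −€363 million changes first-round spending by −c·ΔT = +€200.739 million, contributing k·(−c·ΔT) = (+€200.739 million) / 0.5023 ≈ +€399.6 million.
Net ΔY = k(ΔG − c·ΔT) = (+€279.739 million) / 0.5023 ≈ +€557 million.

+€557 million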